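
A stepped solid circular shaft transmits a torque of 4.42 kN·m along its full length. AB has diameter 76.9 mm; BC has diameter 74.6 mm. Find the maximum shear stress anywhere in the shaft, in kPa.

54200 kPa

Under the same torque, τ_max = 16T/(πd³) is largest where d is smallest — segment BC (d = 74.6 mm).
τ_max = 16·4420/(π·(0.0746)³) = 5.422×10^7 Pa.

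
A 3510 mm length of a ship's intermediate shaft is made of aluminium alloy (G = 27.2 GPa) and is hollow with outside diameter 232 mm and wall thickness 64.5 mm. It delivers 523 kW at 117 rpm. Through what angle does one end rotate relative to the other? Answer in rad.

0.0202 rad

ω = 2π·117/60 = 12.25 rad/s, so T = P/ω = 523×10³ / 12.25 = 42690 N·m.
J = π(d_o⁴ − d_i⁴)/32 = π(0.232⁴ − 0.103⁴)/32 = 2.734×10^-4 m⁴.
θ = T·L/(G·J) = 42690 × 3.51 / (27.2×10⁹ × 2.734×10^-4) = 0.02015 rad.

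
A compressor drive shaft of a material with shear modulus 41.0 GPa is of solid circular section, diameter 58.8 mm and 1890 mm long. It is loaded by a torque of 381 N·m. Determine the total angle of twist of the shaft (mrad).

15.0 mrad

J = πd⁴/32 = π(0.0588)⁴/32 = 1.174×10^-6 m⁴.
θ = T·L/(G·J) = 381.0 × 1.89 / (41.0×10⁹ × 1.174×10^-6) = 0.01497 rad.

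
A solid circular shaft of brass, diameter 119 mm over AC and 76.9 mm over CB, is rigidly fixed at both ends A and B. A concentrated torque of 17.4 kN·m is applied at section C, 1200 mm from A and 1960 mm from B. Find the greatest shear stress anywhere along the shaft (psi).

6890 psi

Compatibility: T_A·a/J_AC = T_B·b/J_CB with T_A + T_B = T₀.
J_AC = 1.97×10^-5 m⁴, J_CB = 3.43×10^-6 m⁴, so T_A = T₀·(J_AC/a)/((J_AC/a)+(J_CB/b)) = 15720 N·m, T_B = 1679 N·m.
τ in each portion: τ_AC = 4.75×10^7 Pa, τ_CB = 1.88×10^7 Pa; maximum is in AC.
τ_max = T_AC·r/J = 15720·0.0595/1.97×10^-5 = 4.751×10^7 Pa.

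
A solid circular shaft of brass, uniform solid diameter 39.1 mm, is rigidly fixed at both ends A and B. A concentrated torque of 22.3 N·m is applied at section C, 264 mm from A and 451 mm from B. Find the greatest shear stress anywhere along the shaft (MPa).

1.20 MPa

With uniform GJ and both ends fixed, compatibility θ_AC = θ_CB gives T_A·a = T_B·b, together with T_A + T_B = T₀.
T_A = T₀·b/(a+b) = 22.30·451/715.0 = 14.07 N·m; T_B = 8.234 N·m.
τ in each portion: τ_AC = 1.20×10^6 Pa, τ_CB = 7.02×10^5 Pa; maximum is in AC.
τ_max = T_AC·r/J = 14.07·0.0196/2.29×10^-7 = 1.198×10^6 Pa.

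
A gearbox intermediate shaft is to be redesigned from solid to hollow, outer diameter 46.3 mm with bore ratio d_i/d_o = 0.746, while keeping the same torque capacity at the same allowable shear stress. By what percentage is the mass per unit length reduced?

Equal τ_max and T ⇒ the solid shaft needs d_s³ = d_o³(1−k⁴), so d_s = 46.3·(1−0.746⁴)^(1/3) = 40.92 mm.
Area ratio A_h/A_s = d_o²(1−k²)/d_s² = (1−k²)/(1−k⁴)^(2/3) = 0.5678.
Mass saving = 1 − 0.5678 = 43.2 %.

43.2 %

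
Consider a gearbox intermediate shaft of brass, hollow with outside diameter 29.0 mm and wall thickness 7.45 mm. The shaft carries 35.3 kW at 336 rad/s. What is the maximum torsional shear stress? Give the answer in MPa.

23.2 MPa

ω = 336 rad/s, so T = P/ω = 35.3×10³ / 336.0 = 105.1 N·m.
J = π(d_o⁴ − d_i⁴)/32 = π(0.0290⁴ − 0.0141⁴)/32 = 6.556×10^-8 m⁴.
τ_max = T·r/J = 105.1 × 0.0145 / 6.556×10^-8 = 2.324×10^7 Pa.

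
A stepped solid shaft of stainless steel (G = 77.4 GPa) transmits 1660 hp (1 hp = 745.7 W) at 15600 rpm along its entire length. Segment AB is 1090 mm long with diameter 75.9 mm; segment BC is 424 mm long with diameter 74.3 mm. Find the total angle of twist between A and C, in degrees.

0.267°

ω = 2π·15600/60 = 1634 rad/s, so T = P/ω = 1660×745.7 / 1634 = 757.7 N·m.
J_AB = π(0.0759)⁴/32 = 3.26×10^-6 m⁴; J_BC = π(0.0743)⁴/32 = 2.99×10^-6 m⁴.
θ = (T/G)·Σ L_i/J_i = (757.7/77.4×10⁹)·(1.09/3.26×10^-6 + 0.424/2.99×10^-6) = 4.663×10^-3 rad.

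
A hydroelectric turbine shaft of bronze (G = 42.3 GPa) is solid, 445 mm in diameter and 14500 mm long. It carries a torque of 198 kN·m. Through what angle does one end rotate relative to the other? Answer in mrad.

17.6 mrad

J = πd⁴/32 = π(0.445)⁴/32 = 3.850×10^-3 m⁴.
θ = T·L/(G·J) = 198000 × 14.5 / (42.3×10⁹ × 3.850×10^-3) = 0.01763 rad.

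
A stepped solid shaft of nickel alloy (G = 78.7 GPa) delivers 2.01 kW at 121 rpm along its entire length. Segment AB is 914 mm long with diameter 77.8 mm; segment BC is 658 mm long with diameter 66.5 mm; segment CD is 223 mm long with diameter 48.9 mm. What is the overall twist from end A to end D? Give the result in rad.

ω = 2π·121/60 = 12.67 rad/s, so T = P/ω = 2.01×10³ / 12.67 = 158.6 N·m.
J_AB = π(0.0778)⁴/32 = 3.60×10^-6 m⁴; J_BC = π(0.0665)⁴/32 = 1.92×10^-6 m⁴; J_CD = π(0.0489)⁴/32 = 5.61×10^-7 m⁴.
θ = (T/G)·Σ L_i/J_i = (158.6/78.7×10⁹)·(0.914/3.60×10^-6 + 0.658/1.92×10^-6 + 0.223/5.61×10^-7) = 2.004×10^-3 rad.

0.00200 rad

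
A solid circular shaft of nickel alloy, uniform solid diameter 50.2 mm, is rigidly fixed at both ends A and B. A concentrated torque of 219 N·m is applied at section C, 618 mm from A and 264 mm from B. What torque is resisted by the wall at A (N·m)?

With uniform GJ and both ends fixed, compatibility θ_AC = θ_CB gives T_A·a = T_B·b, together with T_A + T_B = T₀.
T_A = T₀·b/(a+b) = 219.0·264/882.0 = 65.55 N·m; T_B = 153.4 N·m.

65.6 N·m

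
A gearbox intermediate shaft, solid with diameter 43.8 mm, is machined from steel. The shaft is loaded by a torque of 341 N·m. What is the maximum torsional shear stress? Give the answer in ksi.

J = πd⁴/32 = π(0.0438)⁴/32 = 3.613×10^-7 m⁴.
τ_max = T·r/J = 341.0 × 0.0219 / 3.613×10^-7 = 2.067×10^7 Pa.

3.00 ksi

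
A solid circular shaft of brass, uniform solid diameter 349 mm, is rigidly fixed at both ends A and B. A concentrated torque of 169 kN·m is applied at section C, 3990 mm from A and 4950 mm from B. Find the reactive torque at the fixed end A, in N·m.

93600 N·m

With uniform GJ and both ends fixed, compatibility θ_AC = θ_CB gives T_A·a = T_B·b, together with T_A + T_B = T₀.
T_A = T₀·b/(a+b) = 169000·4950/8940 = 93570 N·m; T_B = 75430 N·m.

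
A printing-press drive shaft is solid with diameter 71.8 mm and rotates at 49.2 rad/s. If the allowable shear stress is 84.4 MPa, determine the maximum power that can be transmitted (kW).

J = πd⁴/32 = π(0.0718)⁴/32 = 2.609×10^-6 m⁴.
T_max = τ_allow·J/r = 8.44×10^7 × 2.609×10^-6 / 0.0359 = 6134 N·m.
ω = 49.2 rad/s, so P_max = T_max·ω = 3.018×10^5 W.

302 kW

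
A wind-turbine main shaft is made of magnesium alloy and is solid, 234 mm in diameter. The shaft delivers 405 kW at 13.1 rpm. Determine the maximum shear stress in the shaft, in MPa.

117 MPa

ω = 2π·13.1/60 = 1.372 rad/s, so T = P/ω = 405×10³ / 1.372 = 295200 N·m.
J = πd⁴/32 = π(0.234)⁴/32 = 2.943×10^-4 m⁴.
τ_max = T·r/J = 295200 × 0.117 / 2.943×10^-4 = 1.173×10^8 Pa.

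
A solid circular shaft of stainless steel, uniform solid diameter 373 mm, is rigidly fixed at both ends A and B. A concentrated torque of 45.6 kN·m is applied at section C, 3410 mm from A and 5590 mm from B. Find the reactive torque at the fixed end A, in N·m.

28300 N·m

With uniform GJ and both ends fixed, compatibility θ_AC = θ_CB gives T_A·a = T_B·b, together with T_A + T_B = T₀.
T_A = T₀·b/(a+b) = 45600·5590/9000 = 28320 N·m; T_B = 17280 N·m.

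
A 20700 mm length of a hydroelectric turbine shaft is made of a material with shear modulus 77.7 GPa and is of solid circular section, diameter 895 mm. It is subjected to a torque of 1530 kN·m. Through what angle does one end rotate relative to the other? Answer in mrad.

J = πd⁴/32 = π(0.895)⁴/32 = 0.06299 m⁴.
θ = T·L/(G·J) = 1.530e6 × 20.7 / (77.7×10⁹ × 0.06299) = 6.471×10^-3 rad.

6.47 mrad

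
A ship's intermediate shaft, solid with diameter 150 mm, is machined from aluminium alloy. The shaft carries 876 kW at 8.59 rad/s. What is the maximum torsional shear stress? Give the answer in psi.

22300 psi

ω = 8.59 rad/s, so T = P/ω = 876×10³ / 8.590 = 102000 N·m.
J = πd⁴/32 = π(0.150)⁴/32 = 4.970×10^-5 m⁴.
τ_max = T·r/J = 102000 × 0.0750 / 4.970×10^-5 = 1.539×10^8 Pa.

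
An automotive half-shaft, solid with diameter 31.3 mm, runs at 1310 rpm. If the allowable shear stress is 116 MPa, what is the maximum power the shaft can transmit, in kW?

J = πd⁴/32 = π(0.0313)⁴/32 = 9.423×10^-8 m⁴.
T_max = τ_allow·J/r = 1.16×10^8 × 9.423×10^-8 / 0.0157 = 698.4 N·m.
ω = 2π·1310/60 = 137.2 rad/s, so P_max = T_max·ω = 9.581×10^4 W.

95.8 kW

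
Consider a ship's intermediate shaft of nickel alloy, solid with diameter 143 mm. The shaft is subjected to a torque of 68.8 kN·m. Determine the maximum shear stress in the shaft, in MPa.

120 MPa

J = πd⁴/32 = π(0.143)⁴/32 = 4.105×10^-5 m⁴.
τ_max = T·r/J = 68800 × 0.0715 / 4.105×10^-5 = 1.198×10^8 Pa.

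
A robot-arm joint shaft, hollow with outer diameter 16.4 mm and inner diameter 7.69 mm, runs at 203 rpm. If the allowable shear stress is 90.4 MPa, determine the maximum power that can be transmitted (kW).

1.58 kW

J = π(d_o⁴ − d_i⁴)/32 = π(0.0164⁴ − 0.00769⁴)/32 = 6.759×10^-9 m⁴.
T_max = τ_allow·J/r = 9.04×10^7 × 6.759×10^-9 / 0.00820 = 74.51 N·m.
ω = 2π·203/60 = 21.26 rad/s, so P_max = T_max·ω = 1584 W.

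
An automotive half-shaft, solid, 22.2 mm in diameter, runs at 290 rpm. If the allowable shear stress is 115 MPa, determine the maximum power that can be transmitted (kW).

7.50 kW

J = πd⁴/32 = π(0.0222)⁴/32 = 2.385×10^-8 m⁴.
T_max = τ_allow·J/r = 1.15×10^8 × 2.385×10^-8 / 0.0111 = 247.1 N·m.
ω = 2π·290/60 = 30.37 rad/s, so P_max = T_max·ω = 7503 W.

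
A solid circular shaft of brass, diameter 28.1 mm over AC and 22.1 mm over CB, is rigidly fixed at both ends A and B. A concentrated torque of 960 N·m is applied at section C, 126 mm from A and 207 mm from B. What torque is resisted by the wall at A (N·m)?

779 N·m

Compatibility: T_A·a/J_AC = T_B·b/J_CB with T_A + T_B = T₀.
J_AC = 6.12×10^-8 m⁴, J_CB = 2.34×10^-8 m⁴, so T_A = T₀·(J_AC/a)/((J_AC/a)+(J_CB/b)) = 778.7 N·m, T_B = 181.3 N·m.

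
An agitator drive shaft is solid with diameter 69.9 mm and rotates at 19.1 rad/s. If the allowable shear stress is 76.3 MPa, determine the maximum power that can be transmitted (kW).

97.7 kW

J = πd⁴/32 = π(0.0699)⁴/32 = 2.344×10^-6 m⁴.
T_max = τ_allow·J/r = 7.63×10^7 × 2.344×10^-6 / 0.0350 = 5117 N·m.
ω = 19.1 rad/s, so P_max = T_max·ω = 9.773×10^4 W.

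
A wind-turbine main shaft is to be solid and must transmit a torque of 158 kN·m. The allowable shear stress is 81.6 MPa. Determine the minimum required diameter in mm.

For a solid shaft τ_max = 16T/(πd³), so d = (16T/(π τ_allow))^(1/3) = (16·158000/(π·8.16×10^7))^(1/3) = 0.2144 m.

214 mm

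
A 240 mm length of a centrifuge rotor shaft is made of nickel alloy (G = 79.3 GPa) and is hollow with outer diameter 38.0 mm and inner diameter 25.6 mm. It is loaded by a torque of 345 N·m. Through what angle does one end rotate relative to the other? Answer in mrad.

6.42 mrad

J = π(d_o⁴ − d_i⁴)/32 = π(0.0380⁴ − 0.0256⁴)/32 = 1.625×10^-7 m⁴.
θ = T·L/(G·J) = 345.0 × 0.240 / (79.3×10⁹ × 1.625×10^-7) = 6.424×10^-3 rad.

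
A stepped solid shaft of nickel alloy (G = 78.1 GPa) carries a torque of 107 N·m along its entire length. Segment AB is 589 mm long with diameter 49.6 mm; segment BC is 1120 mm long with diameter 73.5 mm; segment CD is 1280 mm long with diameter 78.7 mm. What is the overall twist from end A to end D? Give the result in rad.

0.00236 rad

J_AB = π(0.0496)⁴/32 = 5.94×10^-7 m⁴; J_BC = π(0.0735)⁴/32 = 2.87×10^-6 m⁴; J_CD = π(0.0787)⁴/32 = 3.77×10^-6 m⁴.
θ = (T/G)·Σ L_i/J_i = (107.0/78.1×10⁹)·(0.589/5.94×10^-7 + 1.12/2.87×10^-6 + 1.28/3.77×10^-6) = 2.359×10^-3 rad.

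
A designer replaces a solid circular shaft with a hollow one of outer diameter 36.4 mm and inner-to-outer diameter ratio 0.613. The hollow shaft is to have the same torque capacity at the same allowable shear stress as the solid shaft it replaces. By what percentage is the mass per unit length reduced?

30.9 %

Equal τ_max and T ⇒ the solid shaft needs d_s³ = d_o³(1−k⁴), so d_s = 36.4·(1−0.613⁴)^(1/3) = 34.60 mm.
Area ratio A_h/A_s = d_o²(1−k²)/d_s² = (1−k²)/(1−k⁴)^(2/3) = 0.6909.
Mass saving = 1 − 0.6909 = 30.9 %.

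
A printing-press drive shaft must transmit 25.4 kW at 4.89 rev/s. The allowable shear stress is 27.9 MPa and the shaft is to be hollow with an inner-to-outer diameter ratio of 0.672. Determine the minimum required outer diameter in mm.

ω = 2π·4.89 = 30.72 rad/s, so T = P/ω = 25.4×10³ / 30.72 = 826.7 N·m.
For a hollow shaft with d_i/d_o = 0.672: τ_max = 16T/(π d_o³ (1−k⁴)), so d_o = [16T/(π τ_allow (1−k⁴))]^(1/3) = [16·826.7/(π·2.79×10^7·0.7961)]^(1/3) = 0.05745 m.

57.4 mm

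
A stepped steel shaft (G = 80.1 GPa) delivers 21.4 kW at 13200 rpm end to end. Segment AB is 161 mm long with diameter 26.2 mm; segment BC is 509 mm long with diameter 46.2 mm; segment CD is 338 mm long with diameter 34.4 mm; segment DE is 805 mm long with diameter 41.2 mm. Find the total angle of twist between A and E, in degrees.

0.110°

ω = 2π·13200/60 = 1382 rad/s, so T = P/ω = 21.4×10³ / 1382 = 15.48 N·m.
J_AB = π(0.0262)⁴/32 = 4.63×10^-8 m⁴; J_BC = π(0.0462)⁴/32 = 4.47×10^-7 m⁴; J_CD = π(0.0344)⁴/32 = 1.37×10^-7 m⁴; J_DE = π(0.0412)⁴/32 = 2.83×10^-7 m⁴.
θ = (T/G)·Σ L_i/J_i = (15.48/80.1×10⁹)·(0.161/4.63×10^-8 + 0.509/4.47×10^-7 + 0.338/1.37×10^-7 + 0.805/2.83×10^-7) = 1.918×10^-3 rad.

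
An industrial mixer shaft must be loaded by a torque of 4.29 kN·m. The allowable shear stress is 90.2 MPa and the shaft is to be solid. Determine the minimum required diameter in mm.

For a solid shaft τ_max = 16T/(πd³), so d = (16T/(π τ_allow))^(1/3) = (16·4290/(π·9.02×10^7))^(1/3) = 0.06234 m.

62.3 mm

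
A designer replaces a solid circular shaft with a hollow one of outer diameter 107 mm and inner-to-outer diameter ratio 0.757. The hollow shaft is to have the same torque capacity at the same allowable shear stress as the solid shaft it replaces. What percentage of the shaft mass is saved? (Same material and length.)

Equal τ_max and T ⇒ the solid shaft needs d_s³ = d_o³(1−k⁴), so d_s = 107·(1−0.757⁴)^(1/3) = 93.70 mm.
Area ratio A_h/A_s = d_o²(1−k²)/d_s² = (1−k²)/(1−k⁴)^(2/3) = 0.5567.
Mass saving = 1 − 0.5567 = 44.3 %.

44.3 %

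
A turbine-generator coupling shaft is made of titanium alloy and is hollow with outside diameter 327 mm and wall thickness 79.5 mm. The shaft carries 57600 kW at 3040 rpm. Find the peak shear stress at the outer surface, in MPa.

28.3 MPa

ω = 2π·3040/60 = 318.3 rad/s, so T = P/ω = 57600×10³ / 318.3 = 180900 N·m.
J = π(d_o⁴ − d_i⁴)/32 = π(0.327⁴ − 0.168⁴)/32 = 1.044×10^-3 m⁴.
τ_max = T·r/J = 180900 × 0.164 / 1.044×10^-3 = 2.833×10^7 Pa.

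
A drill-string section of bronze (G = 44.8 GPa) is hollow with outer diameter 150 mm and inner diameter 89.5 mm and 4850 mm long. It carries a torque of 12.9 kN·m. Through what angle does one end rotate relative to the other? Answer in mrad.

32.2 mrad

J = π(d_o⁴ − d_i⁴)/32 = π(0.150⁴ − 0.0895⁴)/32 = 4.340×10^-5 m⁴.
θ = T·L/(G·J) = 12900 × 4.85 / (44.8×10⁹ × 4.340×10^-5) = 0.03218 rad.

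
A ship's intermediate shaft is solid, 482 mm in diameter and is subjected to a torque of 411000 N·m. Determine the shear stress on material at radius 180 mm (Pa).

1.40e7 Pa

J = πd⁴/32 = π(0.482)⁴/32 = 5.299×10^-3 m⁴.
Shear stress varies linearly with radius: τ = T·r/J = 411000 × 0.180 / 5.299×10^-3 = 1.396×10^7 Pa.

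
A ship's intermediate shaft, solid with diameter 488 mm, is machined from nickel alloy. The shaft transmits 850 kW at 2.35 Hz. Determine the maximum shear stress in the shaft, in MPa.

ω = 2π·2.35 = 14.77 rad/s, so T = P/ω = 850×10³ / 14.77 = 57570 N·m.
J = πd⁴/32 = π(0.488)⁴/32 = 5.568×10^-3 m⁴.
τ_max = T·r/J = 57570 × 0.244 / 5.568×10^-3 = 2.523×10^6 Pa.

2.52 MPa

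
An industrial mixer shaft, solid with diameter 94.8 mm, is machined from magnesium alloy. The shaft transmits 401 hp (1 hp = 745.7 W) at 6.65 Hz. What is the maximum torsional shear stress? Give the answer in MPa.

42.8 MPa

ω = 2π·6.65 = 41.78 rad/s, so T = P/ω = 401×745.7 / 41.78 = 7157 N·m.
J = πd⁴/32 = π(0.0948)⁴/32 = 7.929×10^-6 m⁴.
τ_max = T·r/J = 7157 × 0.0474 / 7.929×10^-6 = 4.278×10^7 Pa.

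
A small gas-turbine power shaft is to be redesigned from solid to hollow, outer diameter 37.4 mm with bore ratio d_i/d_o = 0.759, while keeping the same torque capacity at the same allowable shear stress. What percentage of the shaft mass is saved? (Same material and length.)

Equal τ_max and T ⇒ the solid shaft needs d_s³ = d_o³(1−k⁴), so d_s = 37.4·(1−0.759⁴)^(1/3) = 32.70 mm.
Area ratio A_h/A_s = d_o²(1−k²)/d_s² = (1−k²)/(1−k⁴)^(2/3) = 0.5547.
Mass saving = 1 − 0.5547 = 44.5 %.

44.5 %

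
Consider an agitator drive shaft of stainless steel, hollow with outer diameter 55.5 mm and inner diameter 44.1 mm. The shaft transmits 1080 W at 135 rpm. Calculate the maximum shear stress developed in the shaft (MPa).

3.78 MPa

ω = 2π·135/60 = 14.14 rad/s, so T = P/ω = 1080 / 14.14 = 76.39 N·m.
J = π(d_o⁴ − d_i⁴)/32 = π(0.0555⁴ − 0.0441⁴)/32 = 5.602×10^-7 m⁴.
τ_max = T·r/J = 76.39 × 0.0278 / 5.602×10^-7 = 3.785×10^6 Pa.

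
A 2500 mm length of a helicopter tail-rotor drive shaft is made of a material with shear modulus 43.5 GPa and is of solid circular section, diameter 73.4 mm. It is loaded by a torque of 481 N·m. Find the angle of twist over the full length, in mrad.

9.70 mrad

J = πd⁴/32 = π(0.0734)⁴/32 = 2.850×10^-6 m⁴.
θ = T·L/(G·J) = 481.0 × 2.50 / (43.5×10⁹ × 2.850×10^-6) = 9.701×10^-3 rad.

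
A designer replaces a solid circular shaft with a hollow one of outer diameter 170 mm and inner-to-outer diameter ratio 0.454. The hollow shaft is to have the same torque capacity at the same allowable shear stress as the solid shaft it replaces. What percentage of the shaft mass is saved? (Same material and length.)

Equal τ_max and T ⇒ the solid shaft needs d_s³ = d_o³(1−k⁴), so d_s = 170·(1−0.454⁴)^(1/3) = 167.6 mm.
Area ratio A_h/A_s = d_o²(1−k²)/d_s² = (1−k²)/(1−k⁴)^(2/3) = 0.8172.
Mass saving = 1 − 0.8172 = 18.3 %.

18.3 %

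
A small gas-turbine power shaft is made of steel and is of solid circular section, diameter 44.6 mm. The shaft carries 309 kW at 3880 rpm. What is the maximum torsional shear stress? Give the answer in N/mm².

43.7 N/mm²

ω = 2π·3880/60 = 406.3 rad/s, so T = P/ω = 309×10³ / 406.3 = 760.5 N·m.
J = πd⁴/32 = π(0.0446)⁴/32 = 3.885×10^-7 m⁴.
τ_max = T·r/J = 760.5 × 0.0223 / 3.885×10^-7 = 4.366×10^7 Pa.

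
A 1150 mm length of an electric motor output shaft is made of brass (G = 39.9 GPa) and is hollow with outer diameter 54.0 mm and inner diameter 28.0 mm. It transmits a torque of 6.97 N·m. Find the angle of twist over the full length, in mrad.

J = π(d_o⁴ − d_i⁴)/32 = π(0.0540⁴ − 0.0280⁴)/32 = 7.744×10^-7 m⁴.
θ = T·L/(G·J) = 6.970 × 1.15 / (39.9×10⁹ × 7.744×10^-7) = 2.594×10^-4 rad.

0.259 mrad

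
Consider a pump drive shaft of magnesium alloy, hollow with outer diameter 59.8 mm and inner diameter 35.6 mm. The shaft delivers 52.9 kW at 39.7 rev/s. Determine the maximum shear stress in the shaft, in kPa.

ω = 2π·39.7 = 249.4 rad/s, so T = P/ω = 52.9×10³ / 249.4 = 212.1 N·m.
J = π(d_o⁴ − d_i⁴)/32 = π(0.0598⁴ − 0.0356⁴)/32 = 1.098×10^-6 m⁴.
τ_max = T·r/J = 212.1 × 0.0299 / 1.098×10^-6 = 5.776×10^6 Pa.

5780 kPa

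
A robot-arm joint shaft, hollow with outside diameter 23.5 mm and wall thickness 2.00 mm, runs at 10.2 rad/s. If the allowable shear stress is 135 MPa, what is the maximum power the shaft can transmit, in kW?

1.85 kW

J = π(d_o⁴ − d_i⁴)/32 = π(0.0235⁴ − 0.0195⁴)/32 = 1.575×10^-8 m⁴.
T_max = τ_allow·J/r = 1.35×10^8 × 1.575×10^-8 / 0.0118 = 180.9 N·m.
ω = 10.2 rad/s, so P_max = T_max·ω = 1845 W.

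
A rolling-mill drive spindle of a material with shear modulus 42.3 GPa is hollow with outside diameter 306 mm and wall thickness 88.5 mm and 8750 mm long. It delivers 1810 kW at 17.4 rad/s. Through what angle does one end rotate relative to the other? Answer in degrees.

ω = 17.4 rad/s, so T = P/ω = 1810×10³ / 17.40 = 104000 N·m.
J = π(d_o⁴ − d_i⁴)/32 = π(0.306⁴ − 0.129⁴)/32 = 8.336×10^-4 m⁴.
θ = T·L/(G·J) = 104000 × 8.75 / (42.3×10⁹ × 8.336×10^-4) = 0.02581 rad.

1.48°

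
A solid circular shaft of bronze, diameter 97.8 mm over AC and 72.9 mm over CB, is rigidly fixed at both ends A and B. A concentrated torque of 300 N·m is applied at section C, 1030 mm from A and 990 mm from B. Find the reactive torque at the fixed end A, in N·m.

227 N·m

Compatibility: T_A·a/J_AC = T_B·b/J_CB with T_A + T_B = T₀.
J_AC = 8.98×10^-6 m⁴, J_CB = 2.77×10^-6 m⁴, so T_A = T₀·(J_AC/a)/((J_AC/a)+(J_CB/b)) = 227.1 N·m, T_B = 72.93 N·m.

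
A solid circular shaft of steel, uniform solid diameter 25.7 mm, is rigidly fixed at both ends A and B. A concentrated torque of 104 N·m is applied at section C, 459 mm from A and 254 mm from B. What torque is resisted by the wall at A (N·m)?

With uniform GJ and both ends fixed, compatibility θ_AC = θ_CB gives T_A·a = T_B·b, together with T_A + T_B = T₀.
T_A = T₀·b/(a+b) = 104.0·254/713.0 = 37.05 N·m; T_B = 66.95 N·m.

37.0 N·m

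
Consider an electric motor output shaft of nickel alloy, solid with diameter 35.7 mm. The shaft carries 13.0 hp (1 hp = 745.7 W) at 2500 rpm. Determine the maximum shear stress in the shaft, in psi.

601 psi

ω = 2π·2500/60 = 261.8 rad/s, so T = P/ω = 13.0×745.7 / 261.8 = 37.03 N·m.
J = πd⁴/32 = π(0.0357)⁴/32 = 1.595×10^-7 m⁴.
τ_max = T·r/J = 37.03 × 0.0179 / 1.595×10^-7 = 4.145×10^6 Pa.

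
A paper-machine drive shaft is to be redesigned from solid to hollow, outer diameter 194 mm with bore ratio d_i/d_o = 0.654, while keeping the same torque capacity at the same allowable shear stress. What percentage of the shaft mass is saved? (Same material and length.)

Equal τ_max and T ⇒ the solid shaft needs d_s³ = d_o³(1−k⁴), so d_s = 194·(1−0.654⁴)^(1/3) = 181.4 mm.
Area ratio A_h/A_s = d_o²(1−k²)/d_s² = (1−k²)/(1−k⁴)^(2/3) = 0.6548.
Mass saving = 1 − 0.6548 = 34.5 %.

34.5 %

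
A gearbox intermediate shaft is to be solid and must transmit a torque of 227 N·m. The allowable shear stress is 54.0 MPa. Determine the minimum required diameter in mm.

27.8 mm

For a solid shaft τ_max = 16T/(πd³), so d = (16T/(π τ_allow))^(1/3) = (16·227.0/(π·5.40×10^7))^(1/3) = 0.02777 m.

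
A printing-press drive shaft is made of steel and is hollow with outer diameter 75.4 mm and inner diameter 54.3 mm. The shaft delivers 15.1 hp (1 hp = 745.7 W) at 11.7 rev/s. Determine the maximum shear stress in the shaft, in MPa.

2.49 MPa

ω = 2π·11.7 = 73.51 rad/s, so T = P/ω = 15.1×745.7 / 73.51 = 153.2 N·m.
J = π(d_o⁴ − d_i⁴)/32 = π(0.0754⁴ − 0.0543⁴)/32 = 2.320×10^-6 m⁴.
τ_max = T·r/J = 153.2 × 0.0377 / 2.320×10^-6 = 2.489×10^6 Pa.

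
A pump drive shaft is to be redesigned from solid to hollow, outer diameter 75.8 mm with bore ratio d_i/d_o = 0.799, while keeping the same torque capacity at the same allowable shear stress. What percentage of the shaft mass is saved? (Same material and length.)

48.7 %

Equal τ_max and T ⇒ the solid shaft needs d_s³ = d_o³(1−k⁴), so d_s = 75.8·(1−0.799⁴)^(1/3) = 63.66 mm.
Area ratio A_h/A_s = d_o²(1−k²)/d_s² = (1−k²)/(1−k⁴)^(2/3) = 0.5126.
Mass saving = 1 − 0.5126 = 48.7 %.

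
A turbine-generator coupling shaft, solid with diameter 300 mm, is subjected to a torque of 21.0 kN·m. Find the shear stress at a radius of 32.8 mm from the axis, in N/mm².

J = πd⁴/32 = π(0.300)⁴/32 = 7.952×10^-4 m⁴.
Shear stress varies linearly with radius: τ = T·r/J = 21000 × 0.0328 / 7.952×10^-4 = 8.662×10^5 Pa.

0.866 N/mm²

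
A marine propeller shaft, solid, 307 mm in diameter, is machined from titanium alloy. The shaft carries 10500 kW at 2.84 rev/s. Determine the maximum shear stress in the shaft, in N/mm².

104 N/mm²

ω = 2π·2.84 = 17.84 rad/s, so T = P/ω = 10500×10³ / 17.84 = 588400 N·m.
J = πd⁴/32 = π(0.307)⁴/32 = 8.721×10^-4 m⁴.
τ_max = T·r/J = 588400 × 0.153 / 8.721×10^-4 = 1.036×10^8 Pa.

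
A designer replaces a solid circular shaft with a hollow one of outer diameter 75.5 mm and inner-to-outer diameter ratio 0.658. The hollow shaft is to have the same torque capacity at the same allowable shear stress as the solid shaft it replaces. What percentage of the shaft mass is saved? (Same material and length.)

34.9 %

Equal τ_max and T ⇒ the solid shaft needs d_s³ = d_o³(1−k⁴), so d_s = 75.5·(1−0.658⁴)^(1/3) = 70.45 mm.
Area ratio A_h/A_s = d_o²(1−k²)/d_s² = (1−k²)/(1−k⁴)^(2/3) = 0.6512.
Mass saving = 1 − 0.6512 = 34.9 %.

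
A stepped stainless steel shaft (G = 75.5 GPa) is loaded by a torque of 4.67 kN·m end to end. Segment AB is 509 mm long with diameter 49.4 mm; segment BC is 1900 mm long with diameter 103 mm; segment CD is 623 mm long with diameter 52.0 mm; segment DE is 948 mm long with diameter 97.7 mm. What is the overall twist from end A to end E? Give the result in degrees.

J_AB = π(0.0494)⁴/32 = 5.85×10^-7 m⁴; J_BC = π(0.103)⁴/32 = 1.10×10^-5 m⁴; J_CD = π(0.0520)⁴/32 = 7.18×10^-7 m⁴; J_DE = π(0.0977)⁴/32 = 8.94×10^-6 m⁴.
θ = (T/G)·Σ L_i/J_i = (4670/75.5×10⁹)·(0.509/5.85×10^-7 + 1.90/1.10×10^-5 + 0.623/7.18×10^-7 + 0.948/8.94×10^-6) = 0.1247 rad.

7.15°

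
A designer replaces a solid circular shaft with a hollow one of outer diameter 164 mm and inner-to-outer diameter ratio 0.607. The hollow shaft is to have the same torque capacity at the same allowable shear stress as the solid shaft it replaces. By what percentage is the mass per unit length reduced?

Equal τ_max and T ⇒ the solid shaft needs d_s³ = d_o³(1−k⁴), so d_s = 164·(1−0.607⁴)^(1/3) = 156.2 mm.
Area ratio A_h/A_s = d_o²(1−k²)/d_s² = (1−k²)/(1−k⁴)^(2/3) = 0.6961.
Mass saving = 1 − 0.6961 = 30.4 %.

30.4 %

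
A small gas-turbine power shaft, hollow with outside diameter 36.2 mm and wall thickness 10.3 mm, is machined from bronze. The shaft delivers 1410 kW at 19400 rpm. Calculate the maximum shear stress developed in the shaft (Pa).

7.72e7 Pa

ω = 2π·19400/60 = 2032 rad/s, so T = P/ω = 1410×10³ / 2032 = 694.0 N·m.
J = π(d_o⁴ − d_i⁴)/32 = π(0.0362⁴ − 0.0156⁴)/32 = 1.628×10^-7 m⁴.
τ_max = T·r/J = 694.0 × 0.0181 / 1.628×10^-7 = 7.717×10^7 Pa.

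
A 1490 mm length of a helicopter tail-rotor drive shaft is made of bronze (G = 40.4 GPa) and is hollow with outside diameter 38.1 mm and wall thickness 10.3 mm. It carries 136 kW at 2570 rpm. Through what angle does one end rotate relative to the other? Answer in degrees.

5.40°

ω = 2π·2570/60 = 269.1 rad/s, so T = P/ω = 136×10³ / 269.1 = 505.3 N·m.
J = π(d_o⁴ − d_i⁴)/32 = π(0.0381⁴ − 0.0175⁴)/32 = 1.977×10^-7 m⁴.
θ = T·L/(G·J) = 505.3 × 1.49 / (40.4×10⁹ × 1.977×10^-7) = 0.09429 rad.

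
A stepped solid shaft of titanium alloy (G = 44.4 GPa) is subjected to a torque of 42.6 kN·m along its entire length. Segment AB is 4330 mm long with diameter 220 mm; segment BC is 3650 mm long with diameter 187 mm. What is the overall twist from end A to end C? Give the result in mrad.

47.2 mrad

J_AB = π(0.220)⁴/32 = 2.30×10^-4 m⁴; J_BC = π(0.187)⁴/32 = 1.20×10^-4 m⁴.
θ = (T/G)·Σ L_i/J_i = (42600/44.4×10⁹)·(4.33/2.30×10^-4 + 3.65/1.20×10^-4) = 0.04724 rad.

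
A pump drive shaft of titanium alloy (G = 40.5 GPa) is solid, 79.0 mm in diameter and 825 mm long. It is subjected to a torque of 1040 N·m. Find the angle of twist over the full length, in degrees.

0.317°

J = πd⁴/32 = π(0.0790)⁴/32 = 3.824×10^-6 m⁴.
θ = T·L/(G·J) = 1040 × 0.825 / (40.5×10⁹ × 3.824×10^-6) = 5.540×10^-3 rad.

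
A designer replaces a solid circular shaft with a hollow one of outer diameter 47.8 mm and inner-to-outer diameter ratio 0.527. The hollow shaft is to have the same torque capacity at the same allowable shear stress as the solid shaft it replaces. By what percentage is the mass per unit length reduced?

23.8 %

Equal τ_max and T ⇒ the solid shaft needs d_s³ = d_o³(1−k⁴), so d_s = 47.8·(1−0.527⁴)^(1/3) = 46.54 mm.
Area ratio A_h/A_s = d_o²(1−k²)/d_s² = (1−k²)/(1−k⁴)^(2/3) = 0.7620.
Mass saving = 1 − 0.7620 = 23.8 %.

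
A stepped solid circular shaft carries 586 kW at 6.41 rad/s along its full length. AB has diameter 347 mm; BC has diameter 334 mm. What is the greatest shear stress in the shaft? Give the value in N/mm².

12.5 N/mm²

ω = 6.41 rad/s, so T = P/ω = 586×10³ / 6.410 = 91420 N·m.
Under the same torque, τ_max = 16T/(πd³) is largest where d is smallest — segment BC (d = 334 mm).
τ_max = 16·91420/(π·(0.334)³) = 1.250×10^7 Pa.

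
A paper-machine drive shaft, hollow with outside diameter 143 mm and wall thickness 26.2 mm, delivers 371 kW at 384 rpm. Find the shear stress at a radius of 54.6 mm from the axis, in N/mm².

14.6 N/mm²

ω = 2π·384/60 = 40.21 rad/s, so T = P/ω = 371×10³ / 40.21 = 9226 N·m.
J = π(d_o⁴ − d_i⁴)/32 = π(0.143⁴ − 0.0906⁴)/32 = 3.444×10^-5 m⁴.
Shear stress varies linearly with radius: τ = T·r/J = 9226 × 0.0546 / 3.444×10^-5 = 1.463×10^7 Pa.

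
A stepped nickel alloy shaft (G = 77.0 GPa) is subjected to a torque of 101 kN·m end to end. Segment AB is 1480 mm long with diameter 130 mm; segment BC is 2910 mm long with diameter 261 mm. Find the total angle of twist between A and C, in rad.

0.0776 rad

J_AB = π(0.130)⁴/32 = 2.80×10^-5 m⁴; J_BC = π(0.261)⁴/32 = 4.56×10^-4 m⁴.
θ = (T/G)·Σ L_i/J_i = (101000/77.0×10⁹)·(1.48/2.80×10^-5 + 2.91/4.56×10^-4) = 0.07761 rad.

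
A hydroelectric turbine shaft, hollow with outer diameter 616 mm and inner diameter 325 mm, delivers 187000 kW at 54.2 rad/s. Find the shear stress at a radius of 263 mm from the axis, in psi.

10100 psi

ω = 54.2 rad/s, so T = P/ω = 187000×10³ / 54.20 = 3.450e6 N·m.
J = π(d_o⁴ − d_i⁴)/32 = π(0.616⁴ − 0.325⁴)/32 = 0.01304 m⁴.
Shear stress varies linearly with radius: τ = T·r/J = 3.450e6 × 0.263 / 0.01304 = 6.958×10^7 Pa.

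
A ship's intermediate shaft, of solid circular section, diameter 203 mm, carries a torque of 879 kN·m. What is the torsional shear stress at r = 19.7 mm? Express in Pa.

1.04e8 Pa

J = πd⁴/32 = π(0.203)⁴/32 = 1.667×10^-4 m⁴.
Shear stress varies linearly with radius: τ = T·r/J = 879000 × 0.0197 / 1.667×10^-4 = 1.039×10^8 Pa.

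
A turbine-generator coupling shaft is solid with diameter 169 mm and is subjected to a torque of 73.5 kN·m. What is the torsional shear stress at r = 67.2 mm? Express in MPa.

61.7 MPa

J = πd⁴/32 = π(0.169)⁴/32 = 8.008×10^-5 m⁴.
Shear stress varies linearly with radius: τ = T·r/J = 73500 × 0.0672 / 8.008×10^-5 = 6.168×10^7 Pa.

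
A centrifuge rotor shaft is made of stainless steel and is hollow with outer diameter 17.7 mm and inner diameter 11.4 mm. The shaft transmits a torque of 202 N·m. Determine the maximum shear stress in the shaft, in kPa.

J = π(d_o⁴ − d_i⁴)/32 = π(0.0177⁴ − 0.0114⁴)/32 = 7.978×10^-9 m⁴.
τ_max = T·r/J = 202.0 × 0.00885 / 7.978×10^-9 = 2.241×10^8 Pa.

224000 kPa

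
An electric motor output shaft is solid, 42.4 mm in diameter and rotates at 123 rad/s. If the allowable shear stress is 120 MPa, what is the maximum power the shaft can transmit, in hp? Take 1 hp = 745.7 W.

J = πd⁴/32 = π(0.0424)⁴/32 = 3.173×10^-7 m⁴.
T_max = τ_allow·J/r = 1.20×10^8 × 3.173×10^-7 / 0.0212 = 1796 N·m.
ω = 123 rad/s, so P_max = T_max·ω = 2.209×10^5 W.

296 hp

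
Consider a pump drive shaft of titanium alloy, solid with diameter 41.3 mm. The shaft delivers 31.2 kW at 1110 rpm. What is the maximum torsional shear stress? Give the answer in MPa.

19.4 MPa

ω = 2π·1110/60 = 116.2 rad/s, so T = P/ω = 31.2×10³ / 116.2 = 268.4 N·m.
J = πd⁴/32 = π(0.0413)⁴/32 = 2.856×10^-7 m⁴.
τ_max = T·r/J = 268.4 × 0.0206 / 2.856×10^-7 = 1.941×10^7 Pa.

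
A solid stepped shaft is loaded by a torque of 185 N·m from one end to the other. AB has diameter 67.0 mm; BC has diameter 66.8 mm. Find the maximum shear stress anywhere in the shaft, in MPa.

Under the same torque, τ_max = 16T/(πd³) is largest where d is smallest — segment BC (d = 66.8 mm).
τ_max = 16·185.0/(π·(0.0668)³) = 3.161×10^6 Pa.

3.16 MPa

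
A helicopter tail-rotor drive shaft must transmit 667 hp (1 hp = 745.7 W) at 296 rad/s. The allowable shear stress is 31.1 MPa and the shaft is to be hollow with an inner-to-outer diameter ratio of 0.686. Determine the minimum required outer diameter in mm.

70.7 mm

ω = 296 rad/s, so T = P/ω = 667×745.7 / 296.0 = 1680 N·m.
For a hollow shaft with d_i/d_o = 0.686: τ_max = 16T/(π d_o³ (1−k⁴)), so d_o = [16T/(π τ_allow (1−k⁴))]^(1/3) = [16·1680/(π·3.11×10^7·0.7785)]^(1/3) = 0.07070 m.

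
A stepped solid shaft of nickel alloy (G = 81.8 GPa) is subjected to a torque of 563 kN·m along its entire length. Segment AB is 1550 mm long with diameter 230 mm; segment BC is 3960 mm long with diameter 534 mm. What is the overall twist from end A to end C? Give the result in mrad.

J_AB = π(0.230)⁴/32 = 2.75×10^-4 m⁴; J_BC = π(0.534)⁴/32 = 7.98×10^-3 m⁴.
θ = (T/G)·Σ L_i/J_i = (563000/81.8×10⁹)·(1.55/2.75×10^-4 + 3.96/7.98×10^-3) = 0.04224 rad.

42.2 mrad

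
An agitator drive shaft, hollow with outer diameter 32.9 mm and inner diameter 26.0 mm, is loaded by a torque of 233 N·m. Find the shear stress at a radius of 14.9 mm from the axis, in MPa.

J = π(d_o⁴ − d_i⁴)/32 = π(0.0329⁴ − 0.0260⁴)/32 = 7.016×10^-8 m⁴.
Shear stress varies linearly with radius: τ = T·r/J = 233.0 × 0.0149 / 7.016×10^-8 = 4.948×10^7 Pa.

49.5 MPa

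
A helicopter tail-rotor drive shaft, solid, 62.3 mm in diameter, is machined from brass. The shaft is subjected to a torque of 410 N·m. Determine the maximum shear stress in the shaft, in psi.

J = πd⁴/32 = π(0.0623)⁴/32 = 1.479×10^-6 m⁴.
τ_max = T·r/J = 410.0 × 0.0311 / 1.479×10^-6 = 8.636×10^6 Pa.

1250 psi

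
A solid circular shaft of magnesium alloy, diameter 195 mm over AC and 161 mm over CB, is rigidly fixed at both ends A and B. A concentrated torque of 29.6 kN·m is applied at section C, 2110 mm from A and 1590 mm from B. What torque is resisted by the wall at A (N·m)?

18300 N·m

Compatibility: T_A·a/J_AC = T_B·b/J_CB with T_A + T_B = T₀.
J_AC = 1.42×10^-4 m⁴, J_CB = 6.60×10^-5 m⁴, so T_A = T₀·(J_AC/a)/((J_AC/a)+(J_CB/b)) = 18310 N·m, T_B = 11290 N·m.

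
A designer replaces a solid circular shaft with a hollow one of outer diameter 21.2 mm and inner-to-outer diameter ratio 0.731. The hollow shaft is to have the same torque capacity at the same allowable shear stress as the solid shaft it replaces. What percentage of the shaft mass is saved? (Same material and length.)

41.7 %

Equal τ_max and T ⇒ the solid shaft needs d_s³ = d_o³(1−k⁴), so d_s = 21.2·(1−0.731⁴)^(1/3) = 18.95 mm.
Area ratio A_h/A_s = d_o²(1−k²)/d_s² = (1−k²)/(1−k⁴)^(2/3) = 0.5826.
Mass saving = 1 − 0.5826 = 41.7 %.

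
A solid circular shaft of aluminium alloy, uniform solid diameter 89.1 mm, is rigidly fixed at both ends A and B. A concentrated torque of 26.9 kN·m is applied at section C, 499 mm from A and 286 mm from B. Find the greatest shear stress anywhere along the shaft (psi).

With uniform GJ and both ends fixed, compatibility θ_AC = θ_CB gives T_A·a = T_B·b, together with T_A + T_B = T₀.
T_A = T₀·b/(a+b) = 26900·286/785.0 = 9801 N·m; T_B = 17100 N·m.
τ in each portion: τ_AC = 7.06×10^7 Pa, τ_CB = 1.23×10^8 Pa; maximum is in CB.
τ_max = T_CB·r/J = 17100·0.0445/6.19×10^-6 = 1.231×10^8 Pa.

17900 psi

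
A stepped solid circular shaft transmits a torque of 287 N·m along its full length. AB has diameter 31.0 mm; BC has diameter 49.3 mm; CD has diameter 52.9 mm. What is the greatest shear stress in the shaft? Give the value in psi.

Under the same torque, τ_max = 16T/(πd³) is largest where d is smallest — segment AB (d = 31.0 mm).
τ_max = 16·287.0/(π·(0.0310)³) = 4.906×10^7 Pa.

7120 psi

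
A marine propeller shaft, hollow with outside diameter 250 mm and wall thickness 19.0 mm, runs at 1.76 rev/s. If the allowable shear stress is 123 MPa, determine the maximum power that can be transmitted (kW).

2020 kW

J = π(d_o⁴ − d_i⁴)/32 = π(0.250⁴ − 0.212⁴)/32 = 1.852×10^-4 m⁴.
T_max = τ_allow·J/r = 1.23×10^8 × 1.852×10^-4 / 0.125 = 182200 N·m.
ω = 2π·1.76 = 11.06 rad/s, so P_max = T_max·ω = 2.015×10^6 W.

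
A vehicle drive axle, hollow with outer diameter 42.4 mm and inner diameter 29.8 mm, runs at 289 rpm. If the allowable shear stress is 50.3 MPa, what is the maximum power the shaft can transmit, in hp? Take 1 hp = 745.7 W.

J = π(d_o⁴ − d_i⁴)/32 = π(0.0424⁴ − 0.0298⁴)/32 = 2.399×10^-7 m⁴.
T_max = τ_allow·J/r = 5.03×10^7 × 2.399×10^-7 / 0.0212 = 569.1 N·m.
ω = 2π·289/60 = 30.26 rad/s, so P_max = T_max·ω = 1.722×10^4 W.

23.1 hp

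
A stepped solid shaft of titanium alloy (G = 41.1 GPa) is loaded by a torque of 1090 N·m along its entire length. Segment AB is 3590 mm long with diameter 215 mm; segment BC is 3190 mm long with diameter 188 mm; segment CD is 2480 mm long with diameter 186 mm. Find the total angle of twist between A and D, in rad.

J_AB = π(0.215)⁴/32 = 2.10×10^-4 m⁴; J_BC = π(0.188)⁴/32 = 1.23×10^-4 m⁴; J_CD = π(0.186)⁴/32 = 1.18×10^-4 m⁴.
θ = (T/G)·Σ L_i/J_i = (1090/41.1×10⁹)·(3.59/2.10×10^-4 + 3.19/1.23×10^-4 + 2.48/1.18×10^-4) = 1.703×10^-3 rad.

0.00170 rad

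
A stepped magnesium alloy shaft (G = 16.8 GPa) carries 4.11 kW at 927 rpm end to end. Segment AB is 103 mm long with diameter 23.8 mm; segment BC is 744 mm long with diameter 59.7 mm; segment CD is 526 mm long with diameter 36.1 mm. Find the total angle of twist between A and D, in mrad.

ω = 2π·927/60 = 97.08 rad/s, so T = P/ω = 4.11×10³ / 97.08 = 42.34 N·m.
J_AB = π(0.0238)⁴/32 = 3.15×10^-8 m⁴; J_BC = π(0.0597)⁴/32 = 1.25×10^-6 m⁴; J_CD = π(0.0361)⁴/32 = 1.67×10^-7 m⁴.
θ = (T/G)·Σ L_i/J_i = (42.34/16.8×10⁹)·(0.103/3.15×10^-8 + 0.744/1.25×10^-6 + 0.526/1.67×10^-7) = 0.01769 rad.

17.7 mrad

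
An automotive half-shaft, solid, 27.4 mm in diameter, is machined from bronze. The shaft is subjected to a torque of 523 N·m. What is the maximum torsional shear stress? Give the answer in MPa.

J = πd⁴/32 = π(0.0274)⁴/32 = 5.534×10^-8 m⁴.
τ_max = T·r/J = 523.0 × 0.0137 / 5.534×10^-8 = 1.295×10^8 Pa.

129 MPa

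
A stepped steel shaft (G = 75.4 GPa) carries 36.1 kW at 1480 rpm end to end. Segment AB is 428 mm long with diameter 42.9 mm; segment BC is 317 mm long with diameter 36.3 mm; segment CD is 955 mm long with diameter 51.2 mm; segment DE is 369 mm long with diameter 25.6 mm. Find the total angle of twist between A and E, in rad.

ω = 2π·1480/60 = 155.0 rad/s, so T = P/ω = 36.1×10³ / 155.0 = 232.9 N·m.
J_AB = π(0.0429)⁴/32 = 3.33×10^-7 m⁴; J_BC = π(0.0363)⁴/32 = 1.70×10^-7 m⁴; J_CD = π(0.0512)⁴/32 = 6.75×10^-7 m⁴; J_DE = π(0.0256)⁴/32 = 4.22×10^-8 m⁴.
θ = (T/G)·Σ L_i/J_i = (232.9/75.4×10⁹)·(0.428/3.33×10^-7 + 0.317/1.70×10^-7 + 0.955/6.75×10^-7 + 0.369/4.22×10^-8) = 0.04113 rad.

0.0411 rad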